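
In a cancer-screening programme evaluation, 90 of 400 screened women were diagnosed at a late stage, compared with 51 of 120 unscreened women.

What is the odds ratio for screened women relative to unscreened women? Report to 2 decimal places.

OR = (90 × 69) / (310 × 51) = 6210/15810 ≈ 0.39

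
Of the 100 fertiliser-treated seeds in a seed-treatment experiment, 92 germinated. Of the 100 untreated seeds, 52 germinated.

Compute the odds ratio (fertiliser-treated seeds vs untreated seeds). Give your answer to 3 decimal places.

OR = (92 × 48) / (8 × 52) = 4416/416 ≈ 10.615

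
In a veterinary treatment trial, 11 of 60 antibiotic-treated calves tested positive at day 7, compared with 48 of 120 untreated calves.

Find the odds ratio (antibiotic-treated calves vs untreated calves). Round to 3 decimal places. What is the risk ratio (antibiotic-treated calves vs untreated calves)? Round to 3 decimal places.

OR = 0.337; RR = 0.458

OR = (11 × 72) / (49 × 48) = 792/2352 ≈ 0.337
risk, antibiotic-treated calves = 11/60 = 0.1833
risk, untreated calves = 48/120 = 0.4000
RR = 0.1833 / 0.4000 = 0.458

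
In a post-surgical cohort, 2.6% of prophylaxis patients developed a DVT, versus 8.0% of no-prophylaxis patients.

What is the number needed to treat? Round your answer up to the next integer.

absolute risk difference = 0.054000
1 / 0.054000 = 18.519 → round up → 19

19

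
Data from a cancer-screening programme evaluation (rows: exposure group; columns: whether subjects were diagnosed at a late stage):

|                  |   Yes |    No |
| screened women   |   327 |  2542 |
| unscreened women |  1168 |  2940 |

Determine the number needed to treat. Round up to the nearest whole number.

risk, screened women = 327/2869 = 0.113977
risk, unscreened women = 1168/4108 = 0.284323
absolute risk difference = 0.170346
1 / 0.170346 = 5.870 → round up → 6

6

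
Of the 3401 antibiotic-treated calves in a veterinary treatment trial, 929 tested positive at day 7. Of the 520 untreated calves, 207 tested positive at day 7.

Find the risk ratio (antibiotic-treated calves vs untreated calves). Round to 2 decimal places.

risk, antibiotic-treated calves = 929/3401 = 0.2732
risk, untreated calves = 207/520 = 0.3981
RR = 0.2732 / 0.3981 = 0.69

RR = 0.69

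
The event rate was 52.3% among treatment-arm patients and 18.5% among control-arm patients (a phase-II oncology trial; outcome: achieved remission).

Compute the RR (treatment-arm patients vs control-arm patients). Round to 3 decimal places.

RR = 0.5230 / 0.1850 = 2.827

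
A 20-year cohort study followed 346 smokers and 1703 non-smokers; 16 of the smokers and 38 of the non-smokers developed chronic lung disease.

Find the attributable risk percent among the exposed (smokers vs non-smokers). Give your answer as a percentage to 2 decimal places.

51.75%

risk, smokers = 16/346 = 0.04624
risk, non-smokers = 38/1703 = 0.02231
AR% = (0.04624 − 0.02231) / 0.04624 = 0.5175 → 51.75%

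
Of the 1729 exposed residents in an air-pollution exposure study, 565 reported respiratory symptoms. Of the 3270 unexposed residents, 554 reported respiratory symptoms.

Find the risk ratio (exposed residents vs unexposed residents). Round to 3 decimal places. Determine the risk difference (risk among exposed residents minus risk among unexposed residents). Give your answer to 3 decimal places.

risk, exposed residents = 565/1729 = 0.3268
risk, unexposed residents = 554/3270 = 0.1694
RR = 0.3268 / 0.1694 = 1.929
risk difference = 0.3268 − 0.1694 = 0.157

RR = 1.929; RD = 0.157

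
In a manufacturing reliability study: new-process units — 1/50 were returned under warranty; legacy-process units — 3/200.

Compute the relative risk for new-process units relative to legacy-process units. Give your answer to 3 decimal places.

risk, new-process units = 1/50 = 0.02000
risk, legacy-process units = 3/200 = 0.01500
RR = 0.02000 / 0.01500 = 1.333

1.333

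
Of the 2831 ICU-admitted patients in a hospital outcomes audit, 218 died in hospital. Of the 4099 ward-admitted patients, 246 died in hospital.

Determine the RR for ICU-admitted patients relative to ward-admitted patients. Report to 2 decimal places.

1.28

risk, ICU-admitted patients = 218/2831 = 0.0770
risk, ward-admitted patients = 246/4099 = 0.0600
RR = 0.0770 / 0.0600 = 1.28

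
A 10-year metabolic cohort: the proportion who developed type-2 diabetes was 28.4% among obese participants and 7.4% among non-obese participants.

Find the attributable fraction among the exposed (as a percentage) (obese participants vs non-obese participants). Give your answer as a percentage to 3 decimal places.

AR% = (0.2840 − 0.0740) / 0.2840 = 0.7394 → 73.944%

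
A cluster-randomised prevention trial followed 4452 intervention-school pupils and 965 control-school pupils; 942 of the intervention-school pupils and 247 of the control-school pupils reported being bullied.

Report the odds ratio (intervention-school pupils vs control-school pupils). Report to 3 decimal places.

OR ≈ 0.780

odds, intervention-school pupils = 942/3510 = 0.2684
odds, control-school pupils = 247/718 = 0.3440
OR = 0.2684 / 0.3440 = 0.780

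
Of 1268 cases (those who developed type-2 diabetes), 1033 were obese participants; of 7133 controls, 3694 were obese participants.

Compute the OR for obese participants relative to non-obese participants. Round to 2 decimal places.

OR = (1033 × 3439) / (3694 × 235) = 3552487/868090 ≈ 4.09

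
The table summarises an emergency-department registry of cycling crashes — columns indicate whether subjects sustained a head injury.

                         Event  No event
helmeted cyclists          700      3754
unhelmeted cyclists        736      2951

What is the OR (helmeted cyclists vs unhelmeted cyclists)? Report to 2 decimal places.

OR = (700 × 2951) / (3754 × 736) = 2065700/2762944 ≈ 0.75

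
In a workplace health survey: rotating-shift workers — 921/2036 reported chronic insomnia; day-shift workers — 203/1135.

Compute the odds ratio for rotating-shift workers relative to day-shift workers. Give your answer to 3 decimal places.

odds, rotating-shift workers = 921/1115 = 0.8260
odds, day-shift workers = 203/932 = 0.2178
OR = 0.8260 / 0.2178 = 3.792

OR ≈ 3.792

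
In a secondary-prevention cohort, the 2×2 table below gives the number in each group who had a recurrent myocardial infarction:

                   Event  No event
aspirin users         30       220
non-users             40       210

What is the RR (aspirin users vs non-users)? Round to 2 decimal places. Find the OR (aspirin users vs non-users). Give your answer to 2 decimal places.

risk, aspirin users = 30/250 = 0.1200
risk, non-users = 40/250 = 0.1600
RR = 0.1200 / 0.1600 = 0.75
OR = (30 × 210) / (220 × 40) = 6300/8800 ≈ 0.72

RR = 0.75; OR = 0.72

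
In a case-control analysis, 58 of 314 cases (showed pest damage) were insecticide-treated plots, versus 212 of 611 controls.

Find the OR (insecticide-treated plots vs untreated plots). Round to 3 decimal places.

OR = (58 × 399) / (212 × 256) = 23142/54272 ≈ 0.426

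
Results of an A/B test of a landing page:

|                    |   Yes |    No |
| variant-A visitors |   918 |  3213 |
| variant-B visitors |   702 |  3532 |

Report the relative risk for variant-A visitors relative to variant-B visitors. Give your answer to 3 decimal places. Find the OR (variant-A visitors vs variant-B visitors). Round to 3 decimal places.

RR = 1.340; OR = 1.438

risk, variant-A visitors = 918/4131 = 0.2222
risk, variant-B visitors = 702/4234 = 0.1658
RR = 0.2222 / 0.1658 = 1.340
OR = (918 × 3532) / (3213 × 702) = 3242376/2255526 ≈ 1.438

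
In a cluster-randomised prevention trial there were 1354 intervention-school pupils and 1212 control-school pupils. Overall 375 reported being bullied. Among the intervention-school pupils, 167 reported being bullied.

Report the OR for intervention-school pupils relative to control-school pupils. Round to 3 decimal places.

intervention-school pupils without the outcome: 1354 − 167 = 1187
control-school pupils with the outcome: 375 − 167 = 208
control-school pupils without the outcome: 1212 − 208 = 1004
OR = (167 × 1004) / (1187 × 208) = 167668/246896 ≈ 0.679

0.679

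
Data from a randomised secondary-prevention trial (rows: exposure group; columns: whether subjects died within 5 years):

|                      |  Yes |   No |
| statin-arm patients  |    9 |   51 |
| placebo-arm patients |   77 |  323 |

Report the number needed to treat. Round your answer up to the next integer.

risk, statin-arm patients = 9/60 = 0.150000
risk, placebo-arm patients = 77/400 = 0.192500
absolute risk difference = 0.042500
1 / 0.042500 = 23.529 → round up → 24

24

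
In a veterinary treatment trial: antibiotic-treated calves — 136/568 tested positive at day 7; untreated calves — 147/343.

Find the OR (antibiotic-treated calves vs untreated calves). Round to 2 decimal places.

odds, antibiotic-treated calves = 136/432 = 0.3148
odds, untreated calves = 147/196 = 0.7500
OR = 0.3148 / 0.7500 = 0.42

OR = 0.42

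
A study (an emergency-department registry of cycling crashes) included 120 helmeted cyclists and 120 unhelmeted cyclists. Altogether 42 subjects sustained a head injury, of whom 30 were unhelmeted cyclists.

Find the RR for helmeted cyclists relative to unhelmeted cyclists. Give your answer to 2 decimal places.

0.40

helmeted cyclists with the outcome: 42 − 30 = 12
helmeted cyclists without the outcome: 120 − 12 = 108
unhelmeted cyclists without the outcome: 120 − 30 = 90
risk, helmeted cyclists = 12/120 = 0.1000
risk, unhelmeted cyclists = 30/120 = 0.2500
RR = 0.1000 / 0.2500 = 0.40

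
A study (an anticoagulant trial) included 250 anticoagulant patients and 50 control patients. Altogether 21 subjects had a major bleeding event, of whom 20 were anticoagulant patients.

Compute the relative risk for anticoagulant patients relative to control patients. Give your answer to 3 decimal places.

4.000

anticoagulant patients without the outcome: 250 − 20 = 230
control patients with the outcome: 21 − 20 = 1
control patients without the outcome: 50 − 1 = 49
risk, anticoagulant patients = 20/250 = 0.08000
risk, control patients = 1/50 = 0.02000
RR = 0.08000 / 0.02000 = 4.000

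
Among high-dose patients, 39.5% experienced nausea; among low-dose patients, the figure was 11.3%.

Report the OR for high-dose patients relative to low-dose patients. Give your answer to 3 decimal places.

odds, high-dose patients = 0.3950/0.6050 = 0.6529
odds, low-dose patients = 0.1130/0.8870 = 0.1274
OR = 0.6529 / 0.1274 = 5.125

OR ≈ 5.125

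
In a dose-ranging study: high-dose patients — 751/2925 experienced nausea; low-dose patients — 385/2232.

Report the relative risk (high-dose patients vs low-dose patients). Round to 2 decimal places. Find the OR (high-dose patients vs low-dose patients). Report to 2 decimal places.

risk, high-dose patients = 751/2925 = 0.2568
risk, low-dose patients = 385/2232 = 0.1725
RR = 0.2568 / 0.1725 = 1.49
OR = (751 × 1847) / (2174 × 385) = 1387097/836990 ≈ 1.66

RR = 1.49; OR = 1.66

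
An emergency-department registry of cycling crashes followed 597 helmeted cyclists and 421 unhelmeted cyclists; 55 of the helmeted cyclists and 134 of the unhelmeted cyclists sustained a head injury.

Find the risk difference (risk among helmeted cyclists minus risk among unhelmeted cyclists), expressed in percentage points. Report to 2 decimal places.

risk, helmeted cyclists = 55/597 = 0.0921
risk, unhelmeted cyclists = 134/421 = 0.3183
risk difference = 0.0921 − 0.3183 = -0.2262 → -22.62 percentage points

RD: -22.62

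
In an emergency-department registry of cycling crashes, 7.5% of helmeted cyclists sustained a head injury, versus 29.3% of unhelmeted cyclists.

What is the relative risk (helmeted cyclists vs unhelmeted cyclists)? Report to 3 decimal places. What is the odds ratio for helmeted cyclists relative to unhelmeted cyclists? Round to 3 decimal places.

RR = 0.256; OR = 0.196

RR = 0.0750 / 0.2930 = 0.256
odds, helmeted cyclists = 0.0750/0.9250 = 0.0811
odds, unhelmeted cyclists = 0.2930/0.7070 = 0.4144
OR = 0.0811 / 0.4144 = 0.196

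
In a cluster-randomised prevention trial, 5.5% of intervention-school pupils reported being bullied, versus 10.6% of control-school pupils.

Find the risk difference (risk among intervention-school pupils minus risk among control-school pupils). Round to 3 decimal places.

risk difference = 0.0550 − 0.1060 = -0.051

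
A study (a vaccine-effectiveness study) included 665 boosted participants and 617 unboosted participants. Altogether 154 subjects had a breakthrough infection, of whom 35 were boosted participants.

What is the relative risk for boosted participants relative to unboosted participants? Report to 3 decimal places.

RR ≈ 0.273

boosted participants without the outcome: 665 − 35 = 630
unboosted participants with the outcome: 154 − 35 = 119
unboosted participants without the outcome: 617 − 119 = 498
risk, boosted participants = 35/665 = 0.0526
risk, unboosted participants = 119/617 = 0.1929
RR = 0.0526 / 0.1929 = 0.273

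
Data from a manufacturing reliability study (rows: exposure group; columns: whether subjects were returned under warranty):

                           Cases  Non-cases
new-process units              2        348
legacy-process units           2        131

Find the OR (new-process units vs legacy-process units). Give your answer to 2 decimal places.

0.38

odds, new-process units = 2/348 = 0.00575
odds, legacy-process units = 2/131 = 0.01527
OR = 0.00575 / 0.01527 = 0.38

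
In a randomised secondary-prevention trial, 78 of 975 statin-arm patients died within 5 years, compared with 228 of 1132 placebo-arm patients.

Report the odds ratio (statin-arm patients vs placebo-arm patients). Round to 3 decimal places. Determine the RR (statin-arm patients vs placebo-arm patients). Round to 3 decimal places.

OR = 0.345; RR = 0.397

OR = (78 × 904) / (897 × 228) = 70512/204516 ≈ 0.345
risk, statin-arm patients = 78/975 = 0.0800
risk, placebo-arm patients = 228/1132 = 0.2014
RR = 0.0800 / 0.2014 = 0.397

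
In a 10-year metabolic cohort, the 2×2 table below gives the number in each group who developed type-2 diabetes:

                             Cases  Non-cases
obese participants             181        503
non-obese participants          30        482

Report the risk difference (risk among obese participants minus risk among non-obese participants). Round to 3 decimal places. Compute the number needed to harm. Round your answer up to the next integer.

RD = 0.206; NNH = 5

risk, obese participants = 181/684 = 0.2646
risk, non-obese participants = 30/512 = 0.0586
risk difference = 0.2646 − 0.0586 = 0.206
absolute risk difference = 0.206026
1 / 0.206026 = 4.854 → round up → 5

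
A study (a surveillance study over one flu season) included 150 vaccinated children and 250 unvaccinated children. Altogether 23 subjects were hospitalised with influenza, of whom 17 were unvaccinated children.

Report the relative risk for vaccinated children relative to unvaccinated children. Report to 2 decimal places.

vaccinated children with the outcome: 23 − 17 = 6
vaccinated children without the outcome: 150 − 6 = 144
unvaccinated children without the outcome: 250 − 17 = 233
risk, vaccinated children = 6/150 = 0.04000
risk, unvaccinated children = 17/250 = 0.06800
RR = 0.04000 / 0.06800 = 0.59

RR ≈ 0.59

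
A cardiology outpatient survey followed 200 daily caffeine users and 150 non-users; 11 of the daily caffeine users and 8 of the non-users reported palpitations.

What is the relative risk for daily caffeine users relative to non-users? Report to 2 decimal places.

1.03

risk, daily caffeine users = 11/200 = 0.0550
risk, non-users = 8/150 = 0.0533
RR = 0.0550 / 0.0533 = 1.03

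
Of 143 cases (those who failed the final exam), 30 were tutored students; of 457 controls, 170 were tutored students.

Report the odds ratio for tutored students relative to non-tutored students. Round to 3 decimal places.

OR = (30 × 287) / (170 × 113) = 8610/19210 ≈ 0.448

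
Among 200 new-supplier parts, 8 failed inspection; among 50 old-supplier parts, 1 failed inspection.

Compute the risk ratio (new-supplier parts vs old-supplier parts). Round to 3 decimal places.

2.000

risk, new-supplier parts = 8/200 = 0.04000
risk, old-supplier parts = 1/50 = 0.02000
RR = 0.04000 / 0.02000 = 2.000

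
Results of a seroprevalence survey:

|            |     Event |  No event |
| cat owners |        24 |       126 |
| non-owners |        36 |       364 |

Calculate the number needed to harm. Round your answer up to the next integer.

NNH = 15

risk, cat owners = 24/150 = 0.160000
risk, non-owners = 36/400 = 0.090000
absolute risk difference = 0.070000
1 / 0.070000 = 14.286 → round up → 15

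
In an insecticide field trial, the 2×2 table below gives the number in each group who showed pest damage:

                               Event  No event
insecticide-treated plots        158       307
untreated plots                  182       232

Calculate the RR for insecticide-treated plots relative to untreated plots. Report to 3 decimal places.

risk, insecticide-treated plots = 158/465 = 0.3398
risk, untreated plots = 182/414 = 0.4396
RR = 0.3398 / 0.4396 = 0.773

0.773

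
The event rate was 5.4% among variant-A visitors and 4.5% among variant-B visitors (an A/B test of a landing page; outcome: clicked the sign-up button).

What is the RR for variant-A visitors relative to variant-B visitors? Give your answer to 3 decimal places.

RR = 0.05400 / 0.04500 = 1.200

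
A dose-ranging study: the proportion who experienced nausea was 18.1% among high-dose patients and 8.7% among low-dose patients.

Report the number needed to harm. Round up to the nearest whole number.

NNH = 11

absolute risk difference = 0.094000
1 / 0.094000 = 10.638 → round up → 11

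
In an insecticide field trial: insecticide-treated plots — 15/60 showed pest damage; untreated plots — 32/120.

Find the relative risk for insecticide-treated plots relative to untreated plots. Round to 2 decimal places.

risk, insecticide-treated plots = 15/60 = 0.2500
risk, untreated plots = 32/120 = 0.2667
RR = 0.2500 / 0.2667 = 0.94

0.94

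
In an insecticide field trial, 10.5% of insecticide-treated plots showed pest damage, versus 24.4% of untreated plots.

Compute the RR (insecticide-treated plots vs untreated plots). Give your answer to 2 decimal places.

RR = 0.1050 / 0.2440 = 0.43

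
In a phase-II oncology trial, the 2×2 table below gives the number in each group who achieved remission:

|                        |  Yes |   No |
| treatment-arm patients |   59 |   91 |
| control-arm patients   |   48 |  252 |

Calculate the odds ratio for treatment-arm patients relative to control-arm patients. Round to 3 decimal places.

3.404

odds, treatment-arm patients = 59/91 = 0.6484
odds, control-arm patients = 48/252 = 0.1905
OR = 0.6484 / 0.1905 = 3.404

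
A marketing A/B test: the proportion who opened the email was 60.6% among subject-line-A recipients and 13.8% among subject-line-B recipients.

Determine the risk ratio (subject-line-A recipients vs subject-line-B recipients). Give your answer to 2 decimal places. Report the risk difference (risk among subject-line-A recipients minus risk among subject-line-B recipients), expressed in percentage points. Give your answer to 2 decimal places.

RR = 0.6060 / 0.1380 = 4.39
risk difference = 0.6060 − 0.1380 = 0.4680 → 46.80 percentage points

RR = 4.39; RD = 46.80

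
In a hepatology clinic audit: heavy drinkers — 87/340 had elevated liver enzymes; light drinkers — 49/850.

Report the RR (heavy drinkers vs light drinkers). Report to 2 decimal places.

4.44

risk, heavy drinkers = 87/340 = 0.2559
risk, light drinkers = 49/850 = 0.0576
RR = 0.2559 / 0.0576 = 4.44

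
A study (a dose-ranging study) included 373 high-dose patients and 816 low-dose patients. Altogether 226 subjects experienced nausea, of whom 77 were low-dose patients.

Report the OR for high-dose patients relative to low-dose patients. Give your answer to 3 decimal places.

6.384

high-dose patients with the outcome: 226 − 77 = 149
high-dose patients without the outcome: 373 − 149 = 224
low-dose patients without the outcome: 816 − 77 = 739
odds, high-dose patients = 149/224 = 0.6652
odds, low-dose patients = 77/739 = 0.1042
OR = 0.6652 / 0.1042 = 6.384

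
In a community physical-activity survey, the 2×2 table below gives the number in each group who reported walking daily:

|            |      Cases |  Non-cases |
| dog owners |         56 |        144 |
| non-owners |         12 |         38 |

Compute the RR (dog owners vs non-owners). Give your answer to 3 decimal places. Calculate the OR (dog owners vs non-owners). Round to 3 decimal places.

risk, dog owners = 56/200 = 0.2800
risk, non-owners = 12/50 = 0.2400
RR = 0.2800 / 0.2400 = 1.167
OR = (56 × 38) / (144 × 12) = 2128/1728 ≈ 1.231

RR = 1.167; OR = 1.231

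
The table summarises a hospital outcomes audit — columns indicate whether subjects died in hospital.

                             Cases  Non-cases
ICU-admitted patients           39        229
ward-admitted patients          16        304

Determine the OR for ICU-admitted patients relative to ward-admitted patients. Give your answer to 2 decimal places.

odds, ICU-admitted patients = 39/229 = 0.1703
odds, ward-admitted patients = 16/304 = 0.0526
OR = 0.1703 / 0.0526 = 3.24

3.24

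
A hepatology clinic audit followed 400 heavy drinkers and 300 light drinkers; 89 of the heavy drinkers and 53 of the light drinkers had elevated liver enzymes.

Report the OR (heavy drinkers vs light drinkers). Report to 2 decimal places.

1.33

odds, heavy drinkers = 89/311 = 0.2862
odds, light drinkers = 53/247 = 0.2146
OR = 0.2862 / 0.2146 = 1.33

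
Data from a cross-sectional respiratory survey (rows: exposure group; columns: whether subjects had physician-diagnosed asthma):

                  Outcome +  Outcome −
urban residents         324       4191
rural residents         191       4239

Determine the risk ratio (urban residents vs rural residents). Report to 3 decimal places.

1.664

risk, urban residents = 324/4515 = 0.07176
risk, rural residents = 191/4430 = 0.04312
RR = 0.07176 / 0.04312 = 1.664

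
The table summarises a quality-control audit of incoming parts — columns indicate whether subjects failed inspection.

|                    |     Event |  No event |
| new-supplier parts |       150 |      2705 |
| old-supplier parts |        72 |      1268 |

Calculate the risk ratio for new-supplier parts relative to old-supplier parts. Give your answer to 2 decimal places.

risk, new-supplier parts = 150/2855 = 0.0525
risk, old-supplier parts = 72/1340 = 0.0537
RR = 0.0525 / 0.0537 = 0.98

0.98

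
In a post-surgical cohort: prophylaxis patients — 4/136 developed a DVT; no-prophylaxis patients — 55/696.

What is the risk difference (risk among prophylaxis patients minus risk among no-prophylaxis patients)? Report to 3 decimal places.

risk, prophylaxis patients = 4/136 = 0.02941
risk, no-prophylaxis patients = 55/696 = 0.07902
risk difference = 0.02941 − 0.07902 = -0.050

RD ≈ -0.050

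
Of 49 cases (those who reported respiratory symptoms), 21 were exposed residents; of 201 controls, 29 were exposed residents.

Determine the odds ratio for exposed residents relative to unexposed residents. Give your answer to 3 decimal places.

OR = (21 × 172) / (29 × 28) = 3612/812 ≈ 4.448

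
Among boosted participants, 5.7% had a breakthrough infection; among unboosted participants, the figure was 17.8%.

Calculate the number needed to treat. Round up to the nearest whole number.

NNT = 9

absolute risk difference = 0.121000
1 / 0.121000 = 8.264 → round up → 9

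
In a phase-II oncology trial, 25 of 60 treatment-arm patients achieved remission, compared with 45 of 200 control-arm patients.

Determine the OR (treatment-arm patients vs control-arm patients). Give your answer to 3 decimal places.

OR = (25 × 155) / (35 × 45) = 3875/1575 ≈ 2.460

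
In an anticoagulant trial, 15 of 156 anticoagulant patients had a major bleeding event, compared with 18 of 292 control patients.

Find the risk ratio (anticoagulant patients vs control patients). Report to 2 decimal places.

RR = 1.56

risk, anticoagulant patients = 15/156 = 0.0962
risk, control patients = 18/292 = 0.0616
RR = 0.0962 / 0.0616 = 1.56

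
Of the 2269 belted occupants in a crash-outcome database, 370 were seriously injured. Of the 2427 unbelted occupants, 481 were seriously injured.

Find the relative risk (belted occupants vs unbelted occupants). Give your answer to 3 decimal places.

RR ≈ 0.823

risk, belted occupants = 370/2269 = 0.1631
risk, unbelted occupants = 481/2427 = 0.1982
RR = 0.1631 / 0.1982 = 0.823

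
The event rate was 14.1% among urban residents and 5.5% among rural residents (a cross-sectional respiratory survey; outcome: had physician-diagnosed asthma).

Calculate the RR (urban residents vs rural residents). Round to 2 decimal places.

RR = 0.1410 / 0.0550 = 2.56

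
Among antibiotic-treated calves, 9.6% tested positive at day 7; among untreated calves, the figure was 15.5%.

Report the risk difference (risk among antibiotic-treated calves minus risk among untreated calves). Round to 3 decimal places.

risk difference = 0.0960 − 0.1550 = -0.059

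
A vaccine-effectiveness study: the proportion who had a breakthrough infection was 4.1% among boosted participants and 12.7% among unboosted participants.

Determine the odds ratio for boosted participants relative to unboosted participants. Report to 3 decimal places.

odds, boosted participants = 0.04100/0.95900 = 0.04275
odds, unboosted participants = 0.12700/0.87300 = 0.14548
OR = 0.04275 / 0.14548 = 0.294

OR ≈ 0.294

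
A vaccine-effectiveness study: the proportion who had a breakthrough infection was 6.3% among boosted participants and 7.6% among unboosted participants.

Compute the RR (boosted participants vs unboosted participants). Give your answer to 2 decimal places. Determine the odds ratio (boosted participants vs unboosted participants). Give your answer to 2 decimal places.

RR = 0.83; OR = 0.82

RR = 0.0630 / 0.0760 = 0.83
odds, boosted participants = 0.0630/0.9370 = 0.0672
odds, unboosted participants = 0.0760/0.9240 = 0.0823
OR = 0.0672 / 0.0823 = 0.82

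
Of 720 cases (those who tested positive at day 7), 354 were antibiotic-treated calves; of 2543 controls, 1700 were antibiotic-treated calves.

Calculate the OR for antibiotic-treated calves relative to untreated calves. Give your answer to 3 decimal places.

odds, antibiotic-treated calves = 354/1700 = 0.2082
odds, untreated calves = 366/843 = 0.4342
OR = 0.2082 / 0.4342 = 0.480

0.480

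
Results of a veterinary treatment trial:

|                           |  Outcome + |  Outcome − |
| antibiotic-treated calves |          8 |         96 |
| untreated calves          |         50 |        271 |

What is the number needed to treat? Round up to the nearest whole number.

13

risk, antibiotic-treated calves = 8/104 = 0.076923
risk, untreated calves = 50/321 = 0.155763
absolute risk difference = 0.078840
1 / 0.078840 = 12.684 → round up → 13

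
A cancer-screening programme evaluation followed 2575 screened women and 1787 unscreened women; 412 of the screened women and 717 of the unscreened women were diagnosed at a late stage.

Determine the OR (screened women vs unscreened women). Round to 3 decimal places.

OR ≈ 0.284

odds, screened women = 412/2163 = 0.1905
odds, unscreened women = 717/1070 = 0.6701
OR = 0.1905 / 0.6701 = 0.284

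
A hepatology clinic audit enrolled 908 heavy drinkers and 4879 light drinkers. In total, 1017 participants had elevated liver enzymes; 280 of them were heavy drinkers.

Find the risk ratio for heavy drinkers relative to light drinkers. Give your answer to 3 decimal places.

heavy drinkers without the outcome: 908 − 280 = 628
light drinkers with the outcome: 1017 − 280 = 737
light drinkers without the outcome: 4879 − 737 = 4142
risk, heavy drinkers = 280/908 = 0.3084
risk, light drinkers = 737/4879 = 0.1511
RR = 0.3084 / 0.1511 = 2.041

RR = 2.041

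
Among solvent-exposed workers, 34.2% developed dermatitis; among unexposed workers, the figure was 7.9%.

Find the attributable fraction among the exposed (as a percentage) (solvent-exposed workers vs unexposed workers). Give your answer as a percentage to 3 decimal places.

AR% = (0.3420 − 0.0790) / 0.3420 = 0.7690 → 76.901%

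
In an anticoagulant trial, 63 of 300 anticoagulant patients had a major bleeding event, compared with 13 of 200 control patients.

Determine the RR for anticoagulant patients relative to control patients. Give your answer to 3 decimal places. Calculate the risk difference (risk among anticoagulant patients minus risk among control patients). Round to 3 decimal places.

RR = 3.231; RD = 0.145

risk, anticoagulant patients = 63/300 = 0.2100
risk, control patients = 13/200 = 0.0650
RR = 0.2100 / 0.0650 = 3.231
risk difference = 0.2100 − 0.0650 = 0.145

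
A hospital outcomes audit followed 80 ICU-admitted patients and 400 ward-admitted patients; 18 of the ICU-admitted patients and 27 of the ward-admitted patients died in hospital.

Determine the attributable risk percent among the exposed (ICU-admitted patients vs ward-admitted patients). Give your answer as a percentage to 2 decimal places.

risk, ICU-admitted patients = 18/80 = 0.2250
risk, ward-admitted patients = 27/400 = 0.0675
AR% = (0.2250 − 0.0675) / 0.2250 = 0.7000 → 70.00%

AR% ≈ 70.00%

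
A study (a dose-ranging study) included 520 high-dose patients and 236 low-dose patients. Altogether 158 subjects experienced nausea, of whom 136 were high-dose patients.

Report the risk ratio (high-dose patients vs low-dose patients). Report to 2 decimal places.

RR ≈ 2.81

high-dose patients without the outcome: 520 − 136 = 384
low-dose patients with the outcome: 158 − 136 = 22
low-dose patients without the outcome: 236 − 22 = 214
risk, high-dose patients = 136/520 = 0.2615
risk, low-dose patients = 22/236 = 0.0932
RR = 0.2615 / 0.0932 = 2.81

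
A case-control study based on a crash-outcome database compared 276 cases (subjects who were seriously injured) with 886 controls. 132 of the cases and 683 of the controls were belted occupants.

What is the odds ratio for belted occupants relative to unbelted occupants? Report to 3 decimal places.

0.272

odds, belted occupants = 132/683 = 0.1933
odds, unbelted occupants = 144/203 = 0.7094
OR = 0.1933 / 0.7094 = 0.272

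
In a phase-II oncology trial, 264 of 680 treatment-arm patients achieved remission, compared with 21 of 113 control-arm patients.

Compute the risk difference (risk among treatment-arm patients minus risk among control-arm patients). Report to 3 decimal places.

RD: 0.202

risk, treatment-arm patients = 264/680 = 0.3882
risk, control-arm patients = 21/113 = 0.1858
risk difference = 0.3882 − 0.1858 = 0.202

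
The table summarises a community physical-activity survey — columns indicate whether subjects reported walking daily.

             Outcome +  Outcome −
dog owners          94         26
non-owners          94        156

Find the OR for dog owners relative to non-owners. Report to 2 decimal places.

6.00

odds, dog owners = 94/26 = 3.6154
odds, non-owners = 94/156 = 0.6026
OR = 3.6154 / 0.6026 = 6.00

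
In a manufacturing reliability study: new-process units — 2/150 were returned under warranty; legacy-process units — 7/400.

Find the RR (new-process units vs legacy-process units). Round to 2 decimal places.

risk, new-process units = 2/150 = 0.01333
risk, legacy-process units = 7/400 = 0.01750
RR = 0.01333 / 0.01750 = 0.76

RR: 0.76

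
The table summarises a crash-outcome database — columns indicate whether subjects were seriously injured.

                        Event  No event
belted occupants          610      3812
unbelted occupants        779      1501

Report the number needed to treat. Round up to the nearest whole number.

NNT ≈ 5

risk, belted occupants = 610/4422 = 0.137947
risk, unbelted occupants = 779/2280 = 0.341667
absolute risk difference = 0.203720
1 / 0.203720 = 4.909 → round up → 5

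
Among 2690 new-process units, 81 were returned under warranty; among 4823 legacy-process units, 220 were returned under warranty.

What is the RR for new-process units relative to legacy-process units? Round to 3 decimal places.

RR: 0.660

risk, new-process units = 81/2690 = 0.03011
risk, legacy-process units = 220/4823 = 0.04561
RR = 0.03011 / 0.04561 = 0.660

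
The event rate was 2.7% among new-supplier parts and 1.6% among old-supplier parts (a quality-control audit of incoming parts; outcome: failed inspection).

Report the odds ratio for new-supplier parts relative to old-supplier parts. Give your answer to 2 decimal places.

odds, new-supplier parts = 0.02700/0.97300 = 0.02775
odds, old-supplier parts = 0.01600/0.98400 = 0.01626
OR = 0.02775 / 0.01626 = 1.71

OR = 1.71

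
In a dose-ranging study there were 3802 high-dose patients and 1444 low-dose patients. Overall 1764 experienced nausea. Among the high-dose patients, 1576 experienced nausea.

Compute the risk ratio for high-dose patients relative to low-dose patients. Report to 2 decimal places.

high-dose patients without the outcome: 3802 − 1576 = 2226
low-dose patients with the outcome: 1764 − 1576 = 188
low-dose patients without the outcome: 1444 − 188 = 1256
risk, high-dose patients = 1576/3802 = 0.4145
risk, low-dose patients = 188/1444 = 0.1302
RR = 0.4145 / 0.1302 = 3.18

RR ≈ 3.18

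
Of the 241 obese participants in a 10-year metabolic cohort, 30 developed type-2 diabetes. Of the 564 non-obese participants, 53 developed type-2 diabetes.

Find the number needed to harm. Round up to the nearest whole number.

33

risk, obese participants = 30/241 = 0.124481
risk, non-obese participants = 53/564 = 0.093972
absolute risk difference = 0.030510
1 / 0.030510 = 32.776 → round up → 33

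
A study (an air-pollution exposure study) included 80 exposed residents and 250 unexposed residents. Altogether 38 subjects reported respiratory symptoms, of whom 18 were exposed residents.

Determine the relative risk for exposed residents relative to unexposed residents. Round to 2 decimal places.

exposed residents without the outcome: 80 − 18 = 62
unexposed residents with the outcome: 38 − 18 = 20
unexposed residents without the outcome: 250 − 20 = 230
risk, exposed residents = 18/80 = 0.2250
risk, unexposed residents = 20/250 = 0.0800
RR = 0.2250 / 0.0800 = 2.81

2.81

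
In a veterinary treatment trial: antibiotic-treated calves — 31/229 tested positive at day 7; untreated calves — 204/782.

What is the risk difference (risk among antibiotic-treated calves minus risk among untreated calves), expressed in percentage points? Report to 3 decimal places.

RD = -12.550

risk, antibiotic-treated calves = 31/229 = 0.1354
risk, untreated calves = 204/782 = 0.2609
risk difference = 0.1354 − 0.2609 = -0.1255 → -12.550 percentage points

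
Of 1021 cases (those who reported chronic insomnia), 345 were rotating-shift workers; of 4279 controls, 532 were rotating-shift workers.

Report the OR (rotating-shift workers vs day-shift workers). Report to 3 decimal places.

OR ≈ 3.595

odds, rotating-shift workers = 345/532 = 0.6485
odds, day-shift workers = 676/3747 = 0.1804
OR = 0.6485 / 0.1804 = 3.595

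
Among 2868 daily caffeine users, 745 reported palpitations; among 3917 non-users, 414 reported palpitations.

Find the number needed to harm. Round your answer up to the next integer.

7

risk, daily caffeine users = 745/2868 = 0.259763
risk, non-users = 414/3917 = 0.105693
absolute risk difference = 0.154070
1 / 0.154070 = 6.491 → round up → 7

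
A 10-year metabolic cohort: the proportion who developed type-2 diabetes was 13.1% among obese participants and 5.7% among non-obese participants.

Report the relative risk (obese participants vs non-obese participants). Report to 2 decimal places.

RR = 0.1310 / 0.0570 = 2.30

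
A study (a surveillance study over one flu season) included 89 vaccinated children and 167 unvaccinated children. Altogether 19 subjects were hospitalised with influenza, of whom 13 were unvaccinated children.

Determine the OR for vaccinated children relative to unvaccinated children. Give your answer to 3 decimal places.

vaccinated children with the outcome: 19 − 13 = 6
vaccinated children without the outcome: 89 − 6 = 83
unvaccinated children without the outcome: 167 − 13 = 154
OR = (6 × 154) / (83 × 13) = 924/1079 ≈ 0.856

0.856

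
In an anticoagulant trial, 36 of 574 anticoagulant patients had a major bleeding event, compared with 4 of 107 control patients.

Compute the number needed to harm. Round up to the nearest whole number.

40

risk, anticoagulant patients = 36/574 = 0.062718
risk, control patients = 4/107 = 0.037383
absolute risk difference = 0.025335
1 / 0.025335 = 39.471 → round up → 40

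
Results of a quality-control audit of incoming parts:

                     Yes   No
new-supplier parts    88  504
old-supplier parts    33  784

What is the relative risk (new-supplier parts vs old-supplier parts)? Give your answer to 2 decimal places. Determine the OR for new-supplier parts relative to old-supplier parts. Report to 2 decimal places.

RR = 3.68; OR = 4.15

risk, new-supplier parts = 88/592 = 0.14865
risk, old-supplier parts = 33/817 = 0.04039
RR = 0.14865 / 0.04039 = 3.68
OR = (88 × 784) / (504 × 33) = 68992/16632 ≈ 4.15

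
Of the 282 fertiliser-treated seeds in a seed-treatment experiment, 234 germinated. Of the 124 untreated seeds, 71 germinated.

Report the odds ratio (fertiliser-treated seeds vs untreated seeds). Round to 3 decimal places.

OR = (234 × 53) / (48 × 71) = 12402/3408 ≈ 3.639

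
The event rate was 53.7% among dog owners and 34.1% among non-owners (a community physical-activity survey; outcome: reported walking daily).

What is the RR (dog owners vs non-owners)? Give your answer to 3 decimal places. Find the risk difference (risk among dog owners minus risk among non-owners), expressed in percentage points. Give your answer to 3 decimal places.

RR = 0.5370 / 0.3410 = 1.575
risk difference = 0.5370 − 0.3410 = 0.1960 → 19.600 percentage points

RR = 1.575; RD = 19.600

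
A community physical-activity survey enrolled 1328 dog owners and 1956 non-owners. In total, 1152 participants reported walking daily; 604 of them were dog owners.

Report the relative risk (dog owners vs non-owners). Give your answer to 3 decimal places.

dog owners without the outcome: 1328 − 604 = 724
non-owners with the outcome: 1152 − 604 = 548
non-owners without the outcome: 1956 − 548 = 1408
risk, dog owners = 604/1328 = 0.4548
risk, non-owners = 548/1956 = 0.2802
RR = 0.4548 / 0.2802 = 1.623

RR = 1.623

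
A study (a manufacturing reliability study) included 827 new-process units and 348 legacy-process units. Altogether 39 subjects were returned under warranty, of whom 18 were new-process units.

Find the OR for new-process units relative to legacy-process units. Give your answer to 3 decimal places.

0.346

new-process units without the outcome: 827 − 18 = 809
legacy-process units with the outcome: 39 − 18 = 21
legacy-process units without the outcome: 348 − 21 = 327
OR = (18 × 327) / (809 × 21) = 5886/16989 ≈ 0.346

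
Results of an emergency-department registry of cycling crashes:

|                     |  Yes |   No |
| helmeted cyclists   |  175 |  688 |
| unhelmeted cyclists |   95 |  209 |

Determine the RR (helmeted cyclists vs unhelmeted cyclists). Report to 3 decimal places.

risk, helmeted cyclists = 175/863 = 0.2028
risk, unhelmeted cyclists = 95/304 = 0.3125
RR = 0.2028 / 0.3125 = 0.649

RR = 0.649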